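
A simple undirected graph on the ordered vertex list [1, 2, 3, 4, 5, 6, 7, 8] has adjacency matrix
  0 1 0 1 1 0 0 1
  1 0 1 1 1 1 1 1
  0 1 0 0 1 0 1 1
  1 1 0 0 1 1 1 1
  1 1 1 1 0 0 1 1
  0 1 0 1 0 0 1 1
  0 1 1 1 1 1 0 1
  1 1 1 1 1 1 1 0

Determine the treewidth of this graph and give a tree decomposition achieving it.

Treewidth 4.
One such decomposition:
Bags: B1 = {1, 2, 4, 5, 8}  B2 = {2, 4, 5, 7, 8}  B3 = {2, 4, 6, 7, 8}  B4 = {2, 3, 5, 7, 8}
Tree: B1–B2, B2–B3, B2–B4

Each bag holds 5 vertices, so the decomposition has width 4, which upper-bounds the treewidth. For the lower bound, the 5 vertices {2, 3, 5, 7, 8} are pairwise adjacent, and any tree decomposition puts a clique entirely inside one bag — forcing width ≥ 4. Combining the bounds, tw(G) = 4.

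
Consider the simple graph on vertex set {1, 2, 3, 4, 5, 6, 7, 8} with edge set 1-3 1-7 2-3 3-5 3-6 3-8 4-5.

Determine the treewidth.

1

A width-1 tree decomposition is:
Bags: B1 = {1, 7}  B2 = {1, 3}  B3 = {3, 6}  B4 = {2, 3}  B5 = {3, 5}  B6 = {4, 5}  B7 = {3, 8}
Tree: B1–B2, B2–B3, B2–B4, B2–B5, B5–B6, B4–B7
Each bag holds 2 vertices, so the decomposition has width 1, which upper-bounds the treewidth. Any graph with an edge has treewidth ≥ 1, and G has the edge 7–1. Hence tw(G) = 1 exactly.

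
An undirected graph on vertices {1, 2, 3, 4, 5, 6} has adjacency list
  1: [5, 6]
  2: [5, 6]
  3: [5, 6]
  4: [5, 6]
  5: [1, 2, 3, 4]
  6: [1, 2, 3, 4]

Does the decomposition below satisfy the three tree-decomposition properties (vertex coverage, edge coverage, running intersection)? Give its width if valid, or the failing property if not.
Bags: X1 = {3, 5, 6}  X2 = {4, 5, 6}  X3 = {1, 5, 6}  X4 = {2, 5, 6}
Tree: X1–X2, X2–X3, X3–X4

Yes; width 2.

Every vertex of G appears in some bag (union = {1, 2, 3, 4, 5, 6}); every edge is covered by a bag; and for each vertex v the set of bags containing v is connected in the bag tree. The decomposition is therefore valid. The largest bag has 3 vertices, so the width is 2.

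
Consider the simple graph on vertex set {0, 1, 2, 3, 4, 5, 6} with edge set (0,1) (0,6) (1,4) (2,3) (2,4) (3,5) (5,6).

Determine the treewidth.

A width-2 tree decomposition is:
Bags: B1 = {0, 1, 4}  B2 = {0, 2, 4}  B3 = {0, 2, 3}  B4 = {0, 3, 5}  B5 = {0, 5, 6}
Tree: B1–B2, B2–B3, B3–B4, B4–B5
The largest bag has 3 vertices, giving width 2; this decomposition certifies tw(G) ≤ 2. For the lower bound, G contains the cycle 0–1–4–2–3–5–6–0, so G is not a forest; only forests have treewidth ≤ 1, hence tw(G) ≥ 2. The upper and lower bounds meet at 2, so that is the treewidth.

2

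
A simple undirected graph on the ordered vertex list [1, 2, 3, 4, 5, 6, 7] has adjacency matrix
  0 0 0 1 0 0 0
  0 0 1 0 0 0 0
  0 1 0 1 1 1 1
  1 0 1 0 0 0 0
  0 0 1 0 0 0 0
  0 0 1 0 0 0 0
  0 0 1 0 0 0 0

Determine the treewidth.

1

A width-1 tree decomposition is:
Bags: B1 = {3, 5}  B2 = {3, 6}  B3 = {3, 4}  B4 = {2, 3}  B5 = {3, 7}  B6 = {1, 4}
Tree: B1–B2, B1–B3, B3–B4, B4–B5, B3–B6
Every bag has size at most 2, so the width is 2 − 1 = 1 and tw(G) ≤ 1. Since G has at least one edge (e.g. 3–5), it is not an edgeless graph, so tw(G) ≥ 1. Combining the bounds, tw(G) = 1.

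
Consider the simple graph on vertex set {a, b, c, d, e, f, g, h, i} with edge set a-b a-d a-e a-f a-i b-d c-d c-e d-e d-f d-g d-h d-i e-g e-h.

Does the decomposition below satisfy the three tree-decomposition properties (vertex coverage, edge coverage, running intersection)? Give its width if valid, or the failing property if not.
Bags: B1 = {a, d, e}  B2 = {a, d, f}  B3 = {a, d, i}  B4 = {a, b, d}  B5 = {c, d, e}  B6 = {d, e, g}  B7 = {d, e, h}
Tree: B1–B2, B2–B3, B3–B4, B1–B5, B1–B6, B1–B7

Yes; width 2.

Checking the three conditions: (i) the bags cover all of {a, b, c, d, e, f, g, h, i}; (ii) for each edge, some bag contains both endpoints; (iii) the bags containing any fixed vertex form a subtree. All hold, so the decomposition is valid with width 3 − 1 = 2.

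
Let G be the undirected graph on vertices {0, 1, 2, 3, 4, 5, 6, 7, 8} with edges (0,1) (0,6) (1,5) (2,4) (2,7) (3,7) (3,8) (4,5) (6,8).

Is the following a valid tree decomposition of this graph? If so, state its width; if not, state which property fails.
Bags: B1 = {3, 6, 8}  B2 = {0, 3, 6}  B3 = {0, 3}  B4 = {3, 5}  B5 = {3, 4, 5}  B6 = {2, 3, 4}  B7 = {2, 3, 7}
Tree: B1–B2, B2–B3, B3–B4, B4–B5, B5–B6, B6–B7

A tree decomposition must satisfy three properties: every vertex lies in some bag; for every edge, both endpoints lie together in some bag; and for every vertex, the bags containing it form a connected subtree. Here vertex 1 appears in no bag, so the decomposition is invalid.

No — vertex 1 appears in no bag.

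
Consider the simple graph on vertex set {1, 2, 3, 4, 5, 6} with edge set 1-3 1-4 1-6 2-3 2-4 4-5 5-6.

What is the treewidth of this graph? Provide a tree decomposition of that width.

The largest bag has 3 vertices, giving width 2; this decomposition certifies tw(G) ≤ 2. For the lower bound, G contains the cycle 3–2–4–1–3, so G is not a forest; only forests have treewidth ≤ 1, hence tw(G) ≥ 2. Therefore the treewidth is 2.

Treewidth 2.
One such decomposition:
Bags: B1 = {1, 2, 3}  B2 = {1, 2, 4}  B3 = {1, 4, 6}  B4 = {4, 5, 6}
Tree: B1–B2, B2–B3, B3–B4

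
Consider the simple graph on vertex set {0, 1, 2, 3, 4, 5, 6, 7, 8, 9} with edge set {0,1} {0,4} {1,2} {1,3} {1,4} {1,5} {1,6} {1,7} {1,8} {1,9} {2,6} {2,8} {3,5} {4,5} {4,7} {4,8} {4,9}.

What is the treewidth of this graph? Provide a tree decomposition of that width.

Every bag has size at most 3, so the width is 3 − 1 = 2 and tw(G) ≤ 2. Conversely, {1, 2, 8} is a clique of size 3, and the vertices of any clique must share a bag in every tree decomposition; so some bag has ≥ 3 vertices and tw(G) ≥ 2. Hence tw(G) = 2 exactly.

Treewidth 2.
One such decomposition:
Bags: B1 = {1, 2, 6}  B2 = {1, 2, 8}  B3 = {1, 4, 8}  B4 = {1, 4, 5}  B5 = {1, 4, 9}  B6 = {0, 1, 4}  B7 = {1, 4, 7}  B8 = {1, 3, 5}
Tree: B1–B2, B2–B3, B3–B4, B3–B5, B3–B6, B6–B7, B4–B8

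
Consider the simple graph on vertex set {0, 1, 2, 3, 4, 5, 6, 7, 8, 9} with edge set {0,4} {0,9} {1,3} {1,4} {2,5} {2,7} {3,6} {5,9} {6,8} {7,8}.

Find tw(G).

A width-2 tree decomposition is:
Bags: B1 = {2, 5, 9}  B2 = {0, 2, 9}  B3 = {0, 2, 4}  B4 = {1, 2, 4}  B5 = {1, 2, 3}  B6 = {2, 3, 6}  B7 = {2, 6, 8}  B8 = {2, 7, 8}
Tree: B1–B2, B2–B3, B3–B4, B4–B5, B5–B6, B6–B7, B7–B8
Each bag holds 3 vertices, so the decomposition has width 2, which upper-bounds the treewidth. Since 2–5–9–0–4–1–3–6–8–7–2 is a cycle in G, G is not acyclic. Forests are exactly the graphs of treewidth ≤ 1, so tw(G) ≥ 2. Combining the bounds, tw(G) = 2.

2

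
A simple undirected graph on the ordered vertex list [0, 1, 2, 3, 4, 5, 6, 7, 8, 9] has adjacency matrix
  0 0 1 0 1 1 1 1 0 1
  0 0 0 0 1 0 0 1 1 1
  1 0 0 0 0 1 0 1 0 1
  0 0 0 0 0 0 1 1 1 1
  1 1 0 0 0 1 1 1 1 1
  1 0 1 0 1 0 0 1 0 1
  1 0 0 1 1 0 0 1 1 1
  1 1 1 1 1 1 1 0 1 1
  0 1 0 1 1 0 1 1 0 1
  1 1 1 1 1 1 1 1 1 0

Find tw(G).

4

A width-4 tree decomposition is:
Bags: B1 = {4, 6, 7, 8, 9}  B2 = {0, 4, 6, 7, 9}  B3 = {3, 6, 7, 8, 9}  B4 = {0, 4, 5, 7, 9}  B5 = {0, 2, 5, 7, 9}  B6 = {1, 4, 7, 8, 9}
Tree: B1–B2, B1–B3, B2–B4, B4–B5, B1–B6
The largest bag has 5 vertices, giving width 4; this decomposition certifies tw(G) ≤ 4. Conversely, {0, 2, 5, 7, 9} is a clique of size 5, and the vertices of any clique must share a bag in every tree decomposition; so some bag has ≥ 5 vertices and tw(G) ≥ 4. Hence tw(G) = 4 exactly.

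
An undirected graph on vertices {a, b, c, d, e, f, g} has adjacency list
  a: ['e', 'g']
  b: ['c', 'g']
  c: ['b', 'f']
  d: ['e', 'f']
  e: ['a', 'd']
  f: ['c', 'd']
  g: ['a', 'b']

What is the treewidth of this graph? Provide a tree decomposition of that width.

Treewidth 2.
One optimal decomposition is:
Bags: B1 = {b, c, g}  B2 = {a, c, g}  B3 = {a, c, e}  B4 = {c, d, e}  B5 = {c, d, f}
Tree: B1–B2, B2–B3, B3–B4, B4–B5

Each bag holds 3 vertices, so the decomposition has width 2, which upper-bounds the treewidth. For the lower bound, G contains the cycle c–b–g–a–e–d–f–c, so G is not a forest; only forests have treewidth ≤ 1, hence tw(G) ≥ 2. Combining the bounds, tw(G) = 2.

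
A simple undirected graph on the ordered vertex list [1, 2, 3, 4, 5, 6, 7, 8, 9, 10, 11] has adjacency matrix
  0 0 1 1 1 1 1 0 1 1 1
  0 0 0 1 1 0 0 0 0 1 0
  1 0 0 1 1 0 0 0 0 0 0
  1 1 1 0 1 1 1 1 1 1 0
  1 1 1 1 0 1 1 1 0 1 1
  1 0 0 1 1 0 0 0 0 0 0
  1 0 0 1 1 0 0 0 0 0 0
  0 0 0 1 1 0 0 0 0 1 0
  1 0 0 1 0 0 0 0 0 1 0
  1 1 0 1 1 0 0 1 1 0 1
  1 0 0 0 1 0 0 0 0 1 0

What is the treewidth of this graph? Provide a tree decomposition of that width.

Each bag holds 4 vertices, so the decomposition has width 3, which upper-bounds the treewidth. Conversely, {1, 5, 10, 11} is a clique of size 4, and the vertices of any clique must share a bag in every tree decomposition; so some bag has ≥ 4 vertices and tw(G) ≥ 3. Combining the bounds, tw(G) = 3.

Treewidth 3.
Bags: B1 = {1, 4, 5, 10}  B2 = {4, 5, 8, 10}  B3 = {1, 4, 9, 10}  B4 = {1, 4, 5, 6}  B5 = {1, 4, 5, 7}  B6 = {1, 5, 10, 11}  B7 = {2, 4, 5, 10}  B8 = {1, 3, 4, 5}
Tree: B1–B2, B1–B3, B1–B4, B4–B5, B1–B6, B1–B7, B5–B8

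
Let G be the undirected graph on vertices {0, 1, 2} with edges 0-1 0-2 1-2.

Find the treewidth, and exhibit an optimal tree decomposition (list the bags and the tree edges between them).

A single bag containing all 3 vertices is trivially a valid decomposition of width 2. Conversely, {0, 1, 2} is a clique of size 3, and the vertices of any clique must share a bag in every tree decomposition; so some bag has ≥ 3 vertices and tw(G) ≥ 2. The upper and lower bounds meet at 2, so that is the treewidth.

Treewidth 2.
One optimal decomposition is:
Bags: B1 = {0, 1, 2}
Tree: (single bag)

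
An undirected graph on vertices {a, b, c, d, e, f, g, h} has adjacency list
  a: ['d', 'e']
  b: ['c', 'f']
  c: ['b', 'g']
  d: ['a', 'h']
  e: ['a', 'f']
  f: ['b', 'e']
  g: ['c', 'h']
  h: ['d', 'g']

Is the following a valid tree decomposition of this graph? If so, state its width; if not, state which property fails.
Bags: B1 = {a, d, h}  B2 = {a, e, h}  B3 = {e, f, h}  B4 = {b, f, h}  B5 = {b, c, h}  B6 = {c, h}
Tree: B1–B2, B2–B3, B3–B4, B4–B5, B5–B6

A tree decomposition must satisfy three properties: every vertex lies in some bag; for every edge, both endpoints lie together in some bag; and for every vertex, the bags containing it form a connected subtree. Here vertex g appears in no bag, so the decomposition is invalid.

No — vertex g appears in no bag.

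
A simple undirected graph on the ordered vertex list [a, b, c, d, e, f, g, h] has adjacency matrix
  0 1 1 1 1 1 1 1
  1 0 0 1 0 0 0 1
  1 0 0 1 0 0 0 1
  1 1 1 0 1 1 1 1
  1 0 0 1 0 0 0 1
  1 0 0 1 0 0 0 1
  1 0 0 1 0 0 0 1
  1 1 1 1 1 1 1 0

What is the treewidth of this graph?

3

A width-3 tree decomposition is:
Bags: B1 = {a, d, e, h}  B2 = {a, d, f, h}  B3 = {a, c, d, h}  B4 = {a, b, d, h}  B5 = {a, d, g, h}
Tree: B1–B2, B1–B3, B3–B4, B4–B5
Each bag holds 4 vertices, so the decomposition has width 3, which upper-bounds the treewidth. For the lower bound, the 4 vertices {a, d, f, h} are pairwise adjacent, and any tree decomposition puts a clique entirely inside one bag — forcing width ≥ 3. Combining the bounds, tw(G) = 3.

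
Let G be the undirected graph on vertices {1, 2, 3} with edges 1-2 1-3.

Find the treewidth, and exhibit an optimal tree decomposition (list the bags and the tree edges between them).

Each bag holds 2 vertices, so the decomposition has width 1, which upper-bounds the treewidth. G has an edge, so its treewidth is at least 1. Hence tw(G) = 1 exactly.

Treewidth 1.
One such decomposition:
Bags: B1 = {1, 3}  B2 = {1, 2}
Tree: B1–B2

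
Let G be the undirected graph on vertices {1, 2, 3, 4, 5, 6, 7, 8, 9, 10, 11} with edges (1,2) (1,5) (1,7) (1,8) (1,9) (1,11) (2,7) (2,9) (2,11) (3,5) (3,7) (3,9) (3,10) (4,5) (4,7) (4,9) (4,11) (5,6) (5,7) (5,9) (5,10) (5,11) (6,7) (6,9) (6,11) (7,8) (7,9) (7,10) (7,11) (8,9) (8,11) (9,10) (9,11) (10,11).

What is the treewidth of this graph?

4

A width-4 tree decomposition is:
Bags: B1 = {5, 7, 9, 10, 11}  B2 = {4, 5, 7, 9, 11}  B3 = {3, 5, 7, 9, 10}  B4 = {1, 5, 7, 9, 11}  B5 = {5, 6, 7, 9, 11}  B6 = {1, 2, 7, 9, 11}  B7 = {1, 7, 8, 9, 11}
Tree: B1–B2, B1–B3, B1–B4, B1–B5, B4–B6, B4–B7
Every bag has size at most 5, so the width is 5 − 1 = 4 and tw(G) ≤ 4. Conversely, {1, 7, 8, 9, 11} is a clique of size 5, and the vertices of any clique must share a bag in every tree decomposition; so some bag has ≥ 5 vertices and tw(G) ≥ 4. Therefore the treewidth is 4.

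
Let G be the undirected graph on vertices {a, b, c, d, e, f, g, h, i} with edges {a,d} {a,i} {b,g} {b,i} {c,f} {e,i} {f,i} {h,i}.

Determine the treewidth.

1

A width-1 tree decomposition is:
Bags: B1 = {h, i}  B2 = {f, i}  B3 = {a, i}  B4 = {b, i}  B5 = {a, d}  B6 = {c, f}  B7 = {b, g}  B8 = {e, i}
Tree: B1–B2, B2–B3, B1–B4, B3–B5, B2–B6, B4–B7, B1–B8
Each bag holds 2 vertices, so the decomposition has width 1, which upper-bounds the treewidth. Any graph with an edge has treewidth ≥ 1, and G has the edge i–h. Hence tw(G) = 1 exactly.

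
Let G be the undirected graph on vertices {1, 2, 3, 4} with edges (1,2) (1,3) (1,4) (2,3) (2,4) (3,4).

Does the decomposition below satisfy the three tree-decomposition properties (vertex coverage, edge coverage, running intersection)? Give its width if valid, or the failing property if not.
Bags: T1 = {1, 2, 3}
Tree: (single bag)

A tree decomposition must satisfy three properties: every vertex lies in some bag; for every edge, both endpoints lie together in some bag; and for every vertex, the bags containing it form a connected subtree. Here vertex 4 appears in no bag, so the decomposition is invalid.

No — vertex 4 appears in no bag.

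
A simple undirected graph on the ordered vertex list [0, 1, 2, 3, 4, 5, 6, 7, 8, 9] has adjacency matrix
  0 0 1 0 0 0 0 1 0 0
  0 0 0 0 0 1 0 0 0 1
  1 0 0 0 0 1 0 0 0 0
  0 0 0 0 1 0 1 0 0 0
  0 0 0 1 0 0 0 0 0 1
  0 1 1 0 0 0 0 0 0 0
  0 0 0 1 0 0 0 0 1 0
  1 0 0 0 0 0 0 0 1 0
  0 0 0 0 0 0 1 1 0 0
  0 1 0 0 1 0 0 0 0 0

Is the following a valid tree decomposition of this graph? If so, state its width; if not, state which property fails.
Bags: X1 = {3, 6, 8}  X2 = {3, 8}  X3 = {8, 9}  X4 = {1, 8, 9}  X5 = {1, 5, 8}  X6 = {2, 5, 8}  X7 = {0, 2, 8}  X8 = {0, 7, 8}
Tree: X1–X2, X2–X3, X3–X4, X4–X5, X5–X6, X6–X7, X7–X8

A tree decomposition must satisfy three properties: every vertex lies in some bag; for every edge, both endpoints lie together in some bag; and for every vertex, the bags containing it form a connected subtree. Here vertex 4 appears in no bag, so the decomposition is invalid.

No — vertex 4 appears in no bag.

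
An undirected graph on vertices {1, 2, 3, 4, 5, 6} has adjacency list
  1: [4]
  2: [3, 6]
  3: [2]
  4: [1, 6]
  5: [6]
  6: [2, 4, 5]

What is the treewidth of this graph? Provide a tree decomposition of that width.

Each bag holds 2 vertices, so the decomposition has width 1, which upper-bounds the treewidth. Since G has at least one edge (e.g. 6–2), it is not an edgeless graph, so tw(G) ≥ 1. The upper and lower bounds meet at 1, so that is the treewidth.

Treewidth 1.
One optimal decomposition is:
Bags: B1 = {2, 6}  B2 = {4, 6}  B3 = {5, 6}  B4 = {2, 3}  B5 = {1, 4}
Tree: B1–B2, B2–B3, B1–B4, B2–B5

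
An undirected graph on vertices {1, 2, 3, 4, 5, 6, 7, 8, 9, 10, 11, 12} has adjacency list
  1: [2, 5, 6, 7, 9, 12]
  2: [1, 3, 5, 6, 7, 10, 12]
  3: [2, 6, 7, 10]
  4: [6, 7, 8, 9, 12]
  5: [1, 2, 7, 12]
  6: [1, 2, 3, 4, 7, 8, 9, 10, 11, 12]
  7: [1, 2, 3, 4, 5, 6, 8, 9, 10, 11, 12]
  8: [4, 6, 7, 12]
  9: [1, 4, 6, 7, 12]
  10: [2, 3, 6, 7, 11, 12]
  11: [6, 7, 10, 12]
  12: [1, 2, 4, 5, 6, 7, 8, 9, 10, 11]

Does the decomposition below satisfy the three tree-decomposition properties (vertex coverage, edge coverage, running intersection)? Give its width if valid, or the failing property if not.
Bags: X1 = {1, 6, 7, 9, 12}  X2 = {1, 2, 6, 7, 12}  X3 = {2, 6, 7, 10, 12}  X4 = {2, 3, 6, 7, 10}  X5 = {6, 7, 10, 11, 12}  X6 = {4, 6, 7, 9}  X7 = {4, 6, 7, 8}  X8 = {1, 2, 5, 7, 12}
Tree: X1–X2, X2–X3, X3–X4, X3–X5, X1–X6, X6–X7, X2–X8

A tree decomposition must satisfy three properties: every vertex lies in some bag; for every edge, both endpoints lie together in some bag; and for every vertex, the bags containing it form a connected subtree. Here edge (12,4) lies in no bag, so the decomposition is invalid.

No — edge (12,4) lies in no bag.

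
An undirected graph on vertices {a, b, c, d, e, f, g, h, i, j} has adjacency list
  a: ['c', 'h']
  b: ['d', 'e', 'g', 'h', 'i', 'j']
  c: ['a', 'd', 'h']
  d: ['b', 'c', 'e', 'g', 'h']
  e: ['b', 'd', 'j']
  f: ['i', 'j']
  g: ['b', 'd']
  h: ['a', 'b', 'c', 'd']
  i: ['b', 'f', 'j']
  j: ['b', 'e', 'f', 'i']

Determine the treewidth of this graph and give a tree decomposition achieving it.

Treewidth 2.
Bags: B1 = {b, d, e}  B2 = {b, d, g}  B3 = {b, e, j}  B4 = {b, i, j}  B5 = {b, d, h}  B6 = {c, d, h}  B7 = {a, c, h}  B8 = {f, i, j}
Tree: B1–B2, B1–B3, B3–B4, B1–B5, B5–B6, B6–B7, B4–B8

Every bag has size at most 3, so the width is 3 − 1 = 2 and tw(G) ≤ 2. On the other hand G contains the 3-clique {a, c, h}. A clique must lie in a single bag of any decomposition, so no decomposition can have width below 2. Combining the bounds, tw(G) = 2.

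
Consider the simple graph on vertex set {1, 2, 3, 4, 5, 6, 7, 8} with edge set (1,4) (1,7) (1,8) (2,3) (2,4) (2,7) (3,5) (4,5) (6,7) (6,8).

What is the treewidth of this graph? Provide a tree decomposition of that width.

Treewidth 2.
One such decomposition:
Bags: B1 = {6, 7, 8}  B2 = {1, 7, 8}  B3 = {1, 2, 7}  B4 = {1, 2, 4}  B5 = {2, 3, 4}  B6 = {3, 4, 5}
Tree: B1–B2, B2–B3, B3–B4, B4–B5, B5–B6

The largest bag has 3 vertices, giving width 2; this decomposition certifies tw(G) ≤ 2. For the lower bound, G contains the cycle 6–8–1–7–6, so G is not a forest; only forests have treewidth ≤ 1, hence tw(G) ≥ 2. Therefore the treewidth is 2.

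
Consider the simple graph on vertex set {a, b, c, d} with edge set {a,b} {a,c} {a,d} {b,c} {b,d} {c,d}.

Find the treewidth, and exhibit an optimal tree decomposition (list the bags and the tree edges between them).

With just one bag of size 4, the width is 4 − 1 = 3, so tw(G) ≤ 3. For the lower bound, the 4 vertices {a, b, c, d} are pairwise adjacent, and any tree decomposition puts a clique entirely inside one bag — forcing width ≥ 3. Therefore the treewidth is 3.

Treewidth 3.
One such decomposition:
Bags: B1 = {a, b, c, d}
Tree: (single bag)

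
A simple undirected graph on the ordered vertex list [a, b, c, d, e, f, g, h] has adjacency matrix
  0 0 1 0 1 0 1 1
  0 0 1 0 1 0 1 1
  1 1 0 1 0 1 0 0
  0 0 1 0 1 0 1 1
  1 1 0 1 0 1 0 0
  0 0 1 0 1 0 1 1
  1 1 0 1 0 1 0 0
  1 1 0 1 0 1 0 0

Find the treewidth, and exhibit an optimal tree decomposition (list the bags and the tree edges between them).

Treewidth 4.
One optimal decomposition is:
Bags: B1 = {a, b, d, e, f}  B2 = {a, b, c, d, f}  B3 = {a, b, d, f, g}  B4 = {a, b, d, f, h}
Tree: B1–B2, B2–B3, B3–B4

Every bag has size at most 5, so the width is 5 − 1 = 4 and tw(G) ≤ 4. For the lower bound: the 5 vertex sets {d,e}, {a,c}, {f,g}, {b}, {h} are disjoint, each induces a connected subgraph, and every pair is joined by at least one edge of G. Contracting each set to a single vertex therefore yields K_{5} as a minor, and since treewidth is minor-monotone, tw(G) ≥ tw(K_{5}) = 4. Combining the bounds, tw(G) = 4.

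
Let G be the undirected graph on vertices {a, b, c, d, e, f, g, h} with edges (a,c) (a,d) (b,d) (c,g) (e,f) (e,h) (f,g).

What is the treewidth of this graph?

A width-1 tree decomposition is:
Bags: B1 = {e, h}  B2 = {e, f}  B3 = {f, g}  B4 = {c, g}  B5 = {a, c}  B6 = {a, d}  B7 = {b, d}
Tree: B1–B2, B2–B3, B3–B4, B4–B5, B5–B6, B6–B7
Every bag has size at most 2, so the width is 2 − 1 = 1 and tw(G) ≤ 1. Since G has at least one edge (e.g. h–e), it is not an edgeless graph, so tw(G) ≥ 1. The upper and lower bounds meet at 1, so that is the treewidth.

1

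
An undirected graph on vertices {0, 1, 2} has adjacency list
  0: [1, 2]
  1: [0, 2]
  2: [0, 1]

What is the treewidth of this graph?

2

A width-2 tree decomposition is:
Bags: B1 = {0, 1, 2}
Tree: (single bag)
With just one bag of size 3, the width is 3 − 1 = 2, so tw(G) ≤ 2. For the lower bound, the 3 vertices {0, 1, 2} are pairwise adjacent, and any tree decomposition puts a clique entirely inside one bag — forcing width ≥ 2. Hence tw(G) = 2 exactly.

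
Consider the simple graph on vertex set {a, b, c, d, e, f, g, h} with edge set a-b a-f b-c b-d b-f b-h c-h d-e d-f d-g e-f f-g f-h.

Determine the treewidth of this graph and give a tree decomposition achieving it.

Every bag has size at most 3, so the width is 3 − 1 = 2 and tw(G) ≤ 2. For the lower bound, the 3 vertices {b, c, h} are pairwise adjacent, and any tree decomposition puts a clique entirely inside one bag — forcing width ≥ 2. The upper and lower bounds meet at 2, so that is the treewidth.

Treewidth 2.
One such decomposition:
Bags: B1 = {b, f, h}  B2 = {b, d, f}  B3 = {d, f, g}  B4 = {b, c, h}  B5 = {a, b, f}  B6 = {d, e, f}
Tree: B1–B2, B2–B3, B1–B4, B2–B5, B2–B6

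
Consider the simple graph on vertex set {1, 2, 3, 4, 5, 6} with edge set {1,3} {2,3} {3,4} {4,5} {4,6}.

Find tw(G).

1

A width-1 tree decomposition is:
Bags: B1 = {4, 5}  B2 = {3, 4}  B3 = {4, 6}  B4 = {2, 3}  B5 = {1, 3}
Tree: B1–B2, B2–B3, B2–B4, B4–B5
The largest bag has 2 vertices, giving width 1; this decomposition certifies tw(G) ≤ 1. Any graph with an edge has treewidth ≥ 1, and G has the edge 5–4. Hence tw(G) = 1 exactly.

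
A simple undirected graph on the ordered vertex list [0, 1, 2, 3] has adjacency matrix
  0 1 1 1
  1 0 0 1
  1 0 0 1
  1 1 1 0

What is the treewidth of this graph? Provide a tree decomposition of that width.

Every bag has size at most 3, so the width is 3 − 1 = 2 and tw(G) ≤ 2. On the other hand G contains the 3-clique {0, 1, 3}. A clique must lie in a single bag of any decomposition, so no decomposition can have width below 2. Hence tw(G) = 2 exactly.

Treewidth 2.
One such decomposition:
Bags: B1 = {0, 1, 3}  B2 = {0, 2, 3}
Tree: B1–B2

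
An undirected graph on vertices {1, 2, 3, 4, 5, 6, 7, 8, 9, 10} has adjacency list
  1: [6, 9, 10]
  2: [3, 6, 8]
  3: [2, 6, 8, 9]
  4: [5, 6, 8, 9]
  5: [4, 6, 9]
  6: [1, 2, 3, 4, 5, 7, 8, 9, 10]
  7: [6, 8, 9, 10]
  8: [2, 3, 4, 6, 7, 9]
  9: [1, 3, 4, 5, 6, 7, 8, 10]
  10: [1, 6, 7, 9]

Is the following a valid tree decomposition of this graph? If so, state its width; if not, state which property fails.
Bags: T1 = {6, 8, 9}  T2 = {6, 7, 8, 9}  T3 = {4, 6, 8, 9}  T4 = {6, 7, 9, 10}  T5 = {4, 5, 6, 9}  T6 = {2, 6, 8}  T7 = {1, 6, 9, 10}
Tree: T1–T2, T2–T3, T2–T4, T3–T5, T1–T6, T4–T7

No — vertex 3 appears in no bag.

A tree decomposition must satisfy three properties: every vertex lies in some bag; for every edge, both endpoints lie together in some bag; and for every vertex, the bags containing it form a connected subtree. Here vertex 3 appears in no bag, so the decomposition is invalid.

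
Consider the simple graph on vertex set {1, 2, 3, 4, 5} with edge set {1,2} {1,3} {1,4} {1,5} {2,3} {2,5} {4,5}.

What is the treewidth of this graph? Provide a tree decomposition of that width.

Each bag holds 3 vertices, so the decomposition has width 2, which upper-bounds the treewidth. For the lower bound, the 3 vertices {1, 2, 3} are pairwise adjacent, and any tree decomposition puts a clique entirely inside one bag — forcing width ≥ 2. The upper and lower bounds meet at 2, so that is the treewidth.

Treewidth 2.
Bags: B1 = {1, 2, 5}  B2 = {1, 4, 5}  B3 = {1, 2, 3}
Tree: B1–B2, B1–B3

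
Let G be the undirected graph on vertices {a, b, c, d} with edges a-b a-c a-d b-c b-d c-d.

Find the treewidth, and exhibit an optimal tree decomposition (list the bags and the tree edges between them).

Treewidth 3.
One optimal decomposition is:
Bags: B1 = {a, b, c, d}
Tree: (single bag)

With just one bag of size 4, the width is 4 − 1 = 3, so tw(G) ≤ 3. For the lower bound, the 4 vertices {a, b, c, d} are pairwise adjacent, and any tree decomposition puts a clique entirely inside one bag — forcing width ≥ 3. Combining the bounds, tw(G) = 3.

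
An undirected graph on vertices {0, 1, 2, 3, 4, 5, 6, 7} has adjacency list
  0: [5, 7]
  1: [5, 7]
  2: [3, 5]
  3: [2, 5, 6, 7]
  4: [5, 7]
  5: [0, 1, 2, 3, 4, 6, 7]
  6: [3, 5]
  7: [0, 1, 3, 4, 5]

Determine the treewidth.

A width-2 tree decomposition is:
Bags: B1 = {3, 5, 7}  B2 = {1, 5, 7}  B3 = {3, 5, 6}  B4 = {4, 5, 7}  B5 = {0, 5, 7}  B6 = {2, 3, 5}
Tree: B1–B2, B1–B3, B1–B4, B4–B5, B3–B6
Every bag has size at most 3, so the width is 3 − 1 = 2 and tw(G) ≤ 2. Conversely, {2, 3, 5} is a clique of size 3, and the vertices of any clique must share a bag in every tree decomposition; so some bag has ≥ 3 vertices and tw(G) ≥ 2. Combining the bounds, tw(G) = 2.

2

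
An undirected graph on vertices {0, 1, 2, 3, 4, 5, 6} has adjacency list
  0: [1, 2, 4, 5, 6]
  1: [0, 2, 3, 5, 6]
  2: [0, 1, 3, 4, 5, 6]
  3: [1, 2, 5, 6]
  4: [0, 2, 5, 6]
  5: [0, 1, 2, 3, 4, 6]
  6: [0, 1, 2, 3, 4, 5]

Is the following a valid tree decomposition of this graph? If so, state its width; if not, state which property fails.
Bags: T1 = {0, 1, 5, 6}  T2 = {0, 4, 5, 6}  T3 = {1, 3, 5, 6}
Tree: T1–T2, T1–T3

A tree decomposition must satisfy three properties: every vertex lies in some bag; for every edge, both endpoints lie together in some bag; and for every vertex, the bags containing it form a connected subtree. Here vertex 2 appears in no bag, so the decomposition is invalid.

No — vertex 2 appears in no bag.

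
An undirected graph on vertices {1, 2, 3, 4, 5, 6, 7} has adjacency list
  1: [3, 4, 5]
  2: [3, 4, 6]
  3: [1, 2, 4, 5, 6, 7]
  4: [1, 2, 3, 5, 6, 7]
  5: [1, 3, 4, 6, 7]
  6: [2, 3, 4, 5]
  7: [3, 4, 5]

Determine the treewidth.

A width-3 tree decomposition is:
Bags: B1 = {3, 4, 5, 7}  B2 = {1, 3, 4, 5}  B3 = {3, 4, 5, 6}  B4 = {2, 3, 4, 6}
Tree: B1–B2, B1–B3, B3–B4
Every bag has size at most 4, so the width is 4 − 1 = 3 and tw(G) ≤ 3. Conversely, {2, 3, 4, 6} is a clique of size 4, and the vertices of any clique must share a bag in every tree decomposition; so some bag has ≥ 4 vertices and tw(G) ≥ 3. The upper and lower bounds meet at 3, so that is the treewidth.

3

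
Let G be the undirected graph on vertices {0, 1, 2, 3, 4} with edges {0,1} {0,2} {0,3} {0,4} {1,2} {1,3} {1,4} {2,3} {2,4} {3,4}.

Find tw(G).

4

A width-4 tree decomposition is:
Bags: B1 = {0, 1, 2, 3, 4}
Tree: (single bag)
With just one bag of size 5, the width is 5 − 1 = 4, so tw(G) ≤ 4. On the other hand G contains the 5-clique {0, 1, 2, 3, 4}. A clique must lie in a single bag of any decomposition, so no decomposition can have width below 4. The upper and lower bounds meet at 4, so that is the treewidth.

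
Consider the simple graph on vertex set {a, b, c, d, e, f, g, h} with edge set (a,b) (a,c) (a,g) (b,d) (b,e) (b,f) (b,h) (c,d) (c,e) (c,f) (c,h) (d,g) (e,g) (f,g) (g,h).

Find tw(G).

A width-3 tree decomposition is:
Bags: B1 = {b, c, f, g}  B2 = {b, c, d, g}  B3 = {a, b, c, g}  B4 = {b, c, g, h}  B5 = {b, c, e, g}
Tree: B1–B2, B2–B3, B3–B4, B4–B5
Each bag holds 4 vertices, so the decomposition has width 3, which upper-bounds the treewidth. For the lower bound: the 4 vertex sets {b,f}, {c,d}, {g}, {a} are disjoint, each induces a connected subgraph, and every pair is joined by at least one edge of G. Contracting each set to a single vertex therefore yields K_{4} as a minor, and since treewidth is minor-monotone, tw(G) ≥ tw(K_{4}) = 3. Combining the bounds, tw(G) = 3.

3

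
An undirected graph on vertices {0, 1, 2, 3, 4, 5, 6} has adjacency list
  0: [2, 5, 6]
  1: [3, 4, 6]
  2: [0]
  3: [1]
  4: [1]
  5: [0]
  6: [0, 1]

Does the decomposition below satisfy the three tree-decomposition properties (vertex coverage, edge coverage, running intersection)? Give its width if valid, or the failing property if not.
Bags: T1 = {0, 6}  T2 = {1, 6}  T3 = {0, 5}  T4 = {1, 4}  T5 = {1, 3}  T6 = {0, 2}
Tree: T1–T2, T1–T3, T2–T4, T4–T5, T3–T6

Checking the three conditions: (i) the bags cover all of {0, 1, 2, 3, 4, 5, 6}; (ii) for each edge, some bag contains both endpoints; (iii) the bags containing any fixed vertex form a subtree. All hold, so the decomposition is valid with width 2 − 1 = 1.

Yes; width 1.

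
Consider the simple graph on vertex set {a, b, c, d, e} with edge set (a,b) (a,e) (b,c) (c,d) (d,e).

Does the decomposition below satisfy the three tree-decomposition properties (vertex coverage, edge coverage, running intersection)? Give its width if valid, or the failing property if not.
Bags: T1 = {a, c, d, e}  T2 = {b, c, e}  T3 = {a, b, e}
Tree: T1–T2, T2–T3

A tree decomposition must satisfy three properties: every vertex lies in some bag; for every edge, both endpoints lie together in some bag; and for every vertex, the bags containing it form a connected subtree. Here bags containing vertex a are not connected in the tree, so the decomposition is invalid.

No — bags containing vertex a are not connected in the tree.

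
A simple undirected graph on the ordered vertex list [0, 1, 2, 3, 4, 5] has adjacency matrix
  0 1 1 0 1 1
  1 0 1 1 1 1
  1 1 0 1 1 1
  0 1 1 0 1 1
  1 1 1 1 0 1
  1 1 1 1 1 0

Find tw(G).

A width-4 tree decomposition is:
Bags: B1 = {0, 1, 2, 4, 5}  B2 = {1, 2, 3, 4, 5}
Tree: B1–B2
Every bag has size at most 5, so the width is 5 − 1 = 4 and tw(G) ≤ 4. For the lower bound, the 5 vertices {0, 1, 2, 4, 5} are pairwise adjacent, and any tree decomposition puts a clique entirely inside one bag — forcing width ≥ 4. Combining the bounds, tw(G) = 4.

4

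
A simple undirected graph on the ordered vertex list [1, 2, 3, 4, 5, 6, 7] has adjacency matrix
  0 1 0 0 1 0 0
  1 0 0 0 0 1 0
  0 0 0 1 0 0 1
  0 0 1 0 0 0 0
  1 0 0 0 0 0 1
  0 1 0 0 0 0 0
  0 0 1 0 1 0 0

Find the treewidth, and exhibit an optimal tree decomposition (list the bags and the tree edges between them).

Treewidth 1.
Bags: B1 = {3, 4}  B2 = {3, 7}  B3 = {5, 7}  B4 = {1, 5}  B5 = {1, 2}  B6 = {2, 6}
Tree: B1–B2, B2–B3, B3–B4, B4–B5, B5–B6

Each bag holds 2 vertices, so the decomposition has width 1, which upper-bounds the treewidth. Any graph with an edge has treewidth ≥ 1, and G has the edge 4–3. Therefore the treewidth is 1.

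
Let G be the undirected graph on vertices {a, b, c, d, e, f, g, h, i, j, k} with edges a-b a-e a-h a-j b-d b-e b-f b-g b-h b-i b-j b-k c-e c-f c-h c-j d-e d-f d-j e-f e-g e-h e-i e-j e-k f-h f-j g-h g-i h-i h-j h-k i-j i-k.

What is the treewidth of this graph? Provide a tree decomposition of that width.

Every bag has size at most 5, so the width is 5 − 1 = 4 and tw(G) ≤ 4. For the lower bound, the 5 vertices {b, d, e, f, j} are pairwise adjacent, and any tree decomposition puts a clique entirely inside one bag — forcing width ≥ 4. Combining the bounds, tw(G) = 4.

Treewidth 4.
Bags: B1 = {b, e, h, i, k}  B2 = {b, e, h, i, j}  B3 = {b, e, g, h, i}  B4 = {a, b, e, h, j}  B5 = {b, e, f, h, j}  B6 = {c, e, f, h, j}  B7 = {b, d, e, f, j}
Tree: B1–B2, B2–B3, B2–B4, B4–B5, B5–B6, B5–B7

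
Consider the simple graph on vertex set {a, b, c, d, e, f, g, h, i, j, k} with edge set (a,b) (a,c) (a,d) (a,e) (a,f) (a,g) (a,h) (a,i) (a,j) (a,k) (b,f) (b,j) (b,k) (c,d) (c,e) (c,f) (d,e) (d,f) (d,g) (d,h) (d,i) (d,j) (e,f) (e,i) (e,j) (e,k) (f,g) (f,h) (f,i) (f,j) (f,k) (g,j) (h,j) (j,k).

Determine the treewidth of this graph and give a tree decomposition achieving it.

Treewidth 4.
One optimal decomposition is:
Bags: B1 = {a, d, e, f, j}  B2 = {a, d, f, g, j}  B3 = {a, c, d, e, f}  B4 = {a, e, f, j, k}  B5 = {a, b, f, j, k}  B6 = {a, d, e, f, i}  B7 = {a, d, f, h, j}
Tree: B1–B2, B1–B3, B1–B4, B4–B5, B1–B6, B1–B7

The largest bag has 5 vertices, giving width 4; this decomposition certifies tw(G) ≤ 4. For the lower bound, the 5 vertices {a, d, f, g, j} are pairwise adjacent, and any tree decomposition puts a clique entirely inside one bag — forcing width ≥ 4. Hence tw(G) = 4 exactly.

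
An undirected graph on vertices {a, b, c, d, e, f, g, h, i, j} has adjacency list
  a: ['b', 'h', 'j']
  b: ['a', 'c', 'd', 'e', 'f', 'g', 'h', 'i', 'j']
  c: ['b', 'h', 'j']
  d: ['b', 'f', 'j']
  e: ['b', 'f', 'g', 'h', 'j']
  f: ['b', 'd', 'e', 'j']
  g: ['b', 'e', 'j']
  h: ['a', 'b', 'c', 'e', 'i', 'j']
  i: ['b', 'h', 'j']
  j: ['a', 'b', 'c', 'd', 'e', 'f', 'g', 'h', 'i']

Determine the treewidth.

3

A width-3 tree decomposition is:
Bags: B1 = {a, b, h, j}  B2 = {b, e, h, j}  B3 = {b, c, h, j}  B4 = {b, e, f, j}  B5 = {b, e, g, j}  B6 = {b, h, i, j}  B7 = {b, d, f, j}
Tree: B1–B2, B2–B3, B2–B4, B2–B5, B1–B6, B4–B7
The largest bag has 4 vertices, giving width 3; this decomposition certifies tw(G) ≤ 3. Conversely, {b, d, f, j} is a clique of size 4, and the vertices of any clique must share a bag in every tree decomposition; so some bag has ≥ 4 vertices and tw(G) ≥ 3. Therefore the treewidth is 3.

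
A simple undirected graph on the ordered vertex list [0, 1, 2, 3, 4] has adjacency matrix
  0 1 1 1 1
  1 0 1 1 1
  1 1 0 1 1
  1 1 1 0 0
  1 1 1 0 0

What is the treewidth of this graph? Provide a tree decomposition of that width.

Treewidth 3.
One optimal decomposition is:
Bags: B1 = {0, 1, 2, 4}  B2 = {0, 1, 2, 3}
Tree: B1–B2

The largest bag has 4 vertices, giving width 3; this decomposition certifies tw(G) ≤ 3. For the lower bound, the 4 vertices {0, 1, 2, 3} are pairwise adjacent, and any tree decomposition puts a clique entirely inside one bag — forcing width ≥ 3. Combining the bounds, tw(G) = 3.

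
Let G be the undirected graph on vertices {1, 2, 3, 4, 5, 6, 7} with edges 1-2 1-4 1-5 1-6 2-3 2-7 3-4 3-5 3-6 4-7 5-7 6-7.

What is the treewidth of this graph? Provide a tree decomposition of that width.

Every bag has size at most 4, so the width is 4 − 1 = 3 and tw(G) ≤ 3. For the lower bound: the 4 vertex sets {2,7}, {3,5}, {1}, {6} are disjoint, each induces a connected subgraph, and every pair is joined by at least one edge of G. Contracting each set to a single vertex therefore yields K_{4} as a minor, and since treewidth is minor-monotone, tw(G) ≥ tw(K_{4}) = 3. Combining the bounds, tw(G) = 3.

Treewidth 3.
One such decomposition:
Bags: B1 = {1, 2, 3, 7}  B2 = {1, 3, 5, 7}  B3 = {1, 3, 6, 7}  B4 = {1, 3, 4, 7}
Tree: B1–B2, B2–B3, B3–B4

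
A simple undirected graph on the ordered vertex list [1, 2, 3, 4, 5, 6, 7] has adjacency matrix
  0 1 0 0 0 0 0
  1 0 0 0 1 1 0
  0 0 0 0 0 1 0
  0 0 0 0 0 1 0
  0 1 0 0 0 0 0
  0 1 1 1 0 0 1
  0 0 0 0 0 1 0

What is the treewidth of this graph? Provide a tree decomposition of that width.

Treewidth 1.
One optimal decomposition is:
Bags: B1 = {2, 5}  B2 = {2, 6}  B3 = {4, 6}  B4 = {1, 2}  B5 = {6, 7}  B6 = {3, 6}
Tree: B1–B2, B2–B3, B1–B4, B3–B5, B2–B6

The largest bag has 2 vertices, giving width 1; this decomposition certifies tw(G) ≤ 1. G has an edge, so its treewidth is at least 1. Hence tw(G) = 1 exactly.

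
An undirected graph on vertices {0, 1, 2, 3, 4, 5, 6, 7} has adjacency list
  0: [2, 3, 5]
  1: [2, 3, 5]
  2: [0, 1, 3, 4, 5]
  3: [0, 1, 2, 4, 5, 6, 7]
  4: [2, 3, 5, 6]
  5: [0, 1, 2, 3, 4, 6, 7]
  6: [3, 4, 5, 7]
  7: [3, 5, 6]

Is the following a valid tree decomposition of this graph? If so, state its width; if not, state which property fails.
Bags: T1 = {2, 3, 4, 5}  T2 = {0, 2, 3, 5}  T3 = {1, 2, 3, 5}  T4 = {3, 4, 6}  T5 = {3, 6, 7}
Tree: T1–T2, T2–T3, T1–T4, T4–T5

No — edge (5,6) lies in no bag.

A tree decomposition must satisfy three properties: every vertex lies in some bag; for every edge, both endpoints lie together in some bag; and for every vertex, the bags containing it form a connected subtree. Here edge (5,6) lies in no bag, so the decomposition is invalid.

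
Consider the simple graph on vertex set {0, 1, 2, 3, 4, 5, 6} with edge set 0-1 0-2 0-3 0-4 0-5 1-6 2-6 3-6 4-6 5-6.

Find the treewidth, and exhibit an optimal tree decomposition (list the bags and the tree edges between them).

Treewidth 2.
One optimal decomposition is:
Bags: B1 = {0, 4, 6}  B2 = {0, 2, 6}  B3 = {0, 5, 6}  B4 = {0, 3, 6}  B5 = {0, 1, 6}
Tree: B1–B2, B2–B3, B3–B4, B4–B5

Each bag holds 3 vertices, so the decomposition has width 2, which upper-bounds the treewidth. The edges 0–4–6–2–0 form a cycle, so G is not a tree and its treewidth is at least 2. Combining the bounds, tw(G) = 2.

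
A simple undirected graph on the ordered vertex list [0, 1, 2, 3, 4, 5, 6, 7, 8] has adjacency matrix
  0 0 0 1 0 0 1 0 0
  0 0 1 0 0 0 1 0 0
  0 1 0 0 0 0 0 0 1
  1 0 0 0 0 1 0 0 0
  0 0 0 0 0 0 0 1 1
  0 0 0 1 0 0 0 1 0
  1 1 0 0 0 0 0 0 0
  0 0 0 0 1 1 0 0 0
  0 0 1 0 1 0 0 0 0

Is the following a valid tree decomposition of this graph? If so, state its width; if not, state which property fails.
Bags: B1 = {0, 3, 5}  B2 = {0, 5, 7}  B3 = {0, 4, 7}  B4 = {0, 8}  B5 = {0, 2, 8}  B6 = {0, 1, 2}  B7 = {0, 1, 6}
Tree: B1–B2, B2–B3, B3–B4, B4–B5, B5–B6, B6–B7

No — edge (4,8) lies in no bag.

A tree decomposition must satisfy three properties: every vertex lies in some bag; for every edge, both endpoints lie together in some bag; and for every vertex, the bags containing it form a connected subtree. Here edge (4,8) lies in no bag, so the decomposition is invalid.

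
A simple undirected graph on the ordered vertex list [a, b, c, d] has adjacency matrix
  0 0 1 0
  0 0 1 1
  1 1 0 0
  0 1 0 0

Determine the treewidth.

1

A width-1 tree decomposition is:
Bags: B1 = {a, c}  B2 = {b, c}  B3 = {b, d}
Tree: B1–B2, B2–B3
The largest bag has 2 vertices, giving width 1; this decomposition certifies tw(G) ≤ 1. G has an edge, so its treewidth is at least 1. Hence tw(G) = 1 exactly.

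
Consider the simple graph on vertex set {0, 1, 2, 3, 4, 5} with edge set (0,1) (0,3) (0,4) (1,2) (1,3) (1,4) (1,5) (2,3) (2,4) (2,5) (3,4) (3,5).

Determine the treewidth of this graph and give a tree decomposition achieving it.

The largest bag has 4 vertices, giving width 3; this decomposition certifies tw(G) ≤ 3. For the lower bound, the 4 vertices {0, 1, 3, 4} are pairwise adjacent, and any tree decomposition puts a clique entirely inside one bag — forcing width ≥ 3. Combining the bounds, tw(G) = 3.

Treewidth 3.
One optimal decomposition is:
Bags: B1 = {1, 2, 3, 4}  B2 = {0, 1, 3, 4}  B3 = {1, 2, 3, 5}
Tree: B1–B2, B1–B3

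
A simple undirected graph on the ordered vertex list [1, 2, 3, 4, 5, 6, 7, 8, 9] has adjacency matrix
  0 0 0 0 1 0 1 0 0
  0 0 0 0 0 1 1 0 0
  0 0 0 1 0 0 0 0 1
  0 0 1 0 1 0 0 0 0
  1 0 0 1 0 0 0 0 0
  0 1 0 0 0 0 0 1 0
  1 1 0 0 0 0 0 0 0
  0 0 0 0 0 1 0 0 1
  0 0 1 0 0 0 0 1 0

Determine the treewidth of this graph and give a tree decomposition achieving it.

Every bag has size at most 3, so the width is 3 − 1 = 2 and tw(G) ≤ 2. For the lower bound, G contains the cycle 2–7–1–5–4–3–9–8–6–2, so G is not a forest; only forests have treewidth ≤ 1, hence tw(G) ≥ 2. The upper and lower bounds meet at 2, so that is the treewidth.

Treewidth 2.
Bags: B1 = {1, 2, 7}  B2 = {1, 2, 5}  B3 = {2, 4, 5}  B4 = {2, 3, 4}  B5 = {2, 3, 9}  B6 = {2, 8, 9}  B7 = {2, 6, 8}
Tree: B1–B2, B2–B3, B3–B4, B4–B5, B5–B6, B6–B7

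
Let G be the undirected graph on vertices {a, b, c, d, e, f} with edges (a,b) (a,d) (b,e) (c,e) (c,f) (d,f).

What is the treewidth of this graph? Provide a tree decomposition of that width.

Each bag holds 3 vertices, so the decomposition has width 2, which upper-bounds the treewidth. Since c–e–b–a–d–f–c is a cycle in G, G is not acyclic. Forests are exactly the graphs of treewidth ≤ 1, so tw(G) ≥ 2. Hence tw(G) = 2 exactly.

Treewidth 2.
One such decomposition:
Bags: B1 = {b, c, e}  B2 = {a, b, c}  B3 = {a, c, d}  B4 = {c, d, f}
Tree: B1–B2, B2–B3, B3–B4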